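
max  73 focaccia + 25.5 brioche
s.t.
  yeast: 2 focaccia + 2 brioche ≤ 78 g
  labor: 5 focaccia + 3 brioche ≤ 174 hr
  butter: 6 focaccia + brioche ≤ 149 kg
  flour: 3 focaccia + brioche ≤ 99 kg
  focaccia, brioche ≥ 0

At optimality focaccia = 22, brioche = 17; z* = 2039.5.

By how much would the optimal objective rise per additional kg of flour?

At the optimum: yeast uses 78 of 78 (binding); labor uses 161 of 174 (slack = 13); butter uses 149 of 149 (binding); flour uses 83 of 99 (slack = 16).
Slack constraints have shadow price 0 (complementary slackness).
Dual feasibility on the basic columns requires 2·y_yeast + 6·y_butter = 73, 2·y_yeast + 1·y_butter = 25.5.
This yields shadow prices y_yeast = 8, y_butter = 9.5.
Shadow price of flour = 0.

0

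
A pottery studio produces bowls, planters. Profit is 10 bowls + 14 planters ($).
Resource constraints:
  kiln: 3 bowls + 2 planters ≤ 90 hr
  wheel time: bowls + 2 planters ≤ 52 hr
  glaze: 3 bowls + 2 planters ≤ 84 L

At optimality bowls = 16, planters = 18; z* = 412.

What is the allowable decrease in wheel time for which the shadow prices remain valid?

Binding constraints: wheel time, glaze. The basis is B = [[1,2],[3,2]] with det -4.
Per unit decrease in wheel time, x* moves by d = (0.5, -0.75).
The basis stays optimal until planters reaches 0; allowable decrease = 24 hr.

24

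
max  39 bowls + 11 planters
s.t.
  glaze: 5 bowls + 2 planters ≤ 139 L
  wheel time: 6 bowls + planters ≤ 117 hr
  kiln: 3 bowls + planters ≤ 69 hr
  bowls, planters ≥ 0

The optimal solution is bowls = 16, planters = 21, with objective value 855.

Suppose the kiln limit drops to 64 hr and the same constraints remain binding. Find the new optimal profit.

Binding: wheel time and kiln. Non-binding: glaze (17 unused).
By complementary slackness, y = 0 for the non-binding constraint.
Dual feasibility on the basic columns requires 6·y_wheel time + 3·y_kiln = 39, 1·y_wheel time + 1·y_kiln = 11.
→ y_wheel time = 2 and y_kiln = 9.
Δz = y_kiln·Δb = 9 × (-5) = -45, so new z* = 855 − 45 = 810.

810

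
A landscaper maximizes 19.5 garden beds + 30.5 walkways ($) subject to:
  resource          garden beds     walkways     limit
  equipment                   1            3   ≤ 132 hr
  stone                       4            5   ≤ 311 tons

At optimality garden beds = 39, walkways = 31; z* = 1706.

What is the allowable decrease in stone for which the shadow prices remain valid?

91

Binding constraints: equipment, stone. The basis is B = [[1,3],[4,5]] with det -7.
Per unit decrease in stone, x* moves by d = (-0.4286, 0.1429).
The basis stays optimal until garden beds reaches 0; allowable decrease = 91 tons.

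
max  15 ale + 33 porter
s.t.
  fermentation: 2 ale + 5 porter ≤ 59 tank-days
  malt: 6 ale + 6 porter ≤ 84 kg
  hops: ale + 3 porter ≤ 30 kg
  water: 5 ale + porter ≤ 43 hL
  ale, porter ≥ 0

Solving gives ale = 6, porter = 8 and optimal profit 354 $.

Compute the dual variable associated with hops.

Binding: malt and hops. Non-binding: fermentation (7 unused), water (5 unused).
By complementary slackness, y = 0 for the non-binding constraints.
From A_Bᵀ y = c: 6·y_malt + 1·y_hops = 15; 6·y_malt + 3·y_hops = 33.
Solving: y_malt = 1, y_hops = 9.
Shadow price of hops = 9.

9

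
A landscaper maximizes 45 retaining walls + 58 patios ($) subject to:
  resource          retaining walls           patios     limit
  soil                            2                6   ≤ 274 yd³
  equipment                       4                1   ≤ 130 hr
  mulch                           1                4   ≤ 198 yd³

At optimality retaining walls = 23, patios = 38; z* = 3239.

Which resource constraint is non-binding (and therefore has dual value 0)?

soil: 274/274 (binding)
equipment: 130/130 (binding)
mulch: 175/198 (slack 23)
By complementary slackness, a constraint with positive slack has shadow price 0 → mulch.

mulch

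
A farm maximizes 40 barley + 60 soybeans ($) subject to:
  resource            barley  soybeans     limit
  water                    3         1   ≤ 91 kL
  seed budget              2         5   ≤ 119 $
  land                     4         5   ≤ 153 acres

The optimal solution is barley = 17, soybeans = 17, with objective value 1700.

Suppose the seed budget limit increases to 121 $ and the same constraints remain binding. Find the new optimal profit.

1708

Binding: seed budget and land. Non-binding: water (23 unused).
By complementary slackness, y = 0 for the non-binding constraint.
Dual feasibility on the basic columns requires 2·y_seed budget + 4·y_land = 40, 5·y_seed budget + 5·y_land = 60.
This yields shadow prices y_seed budget = 4, y_land = 8.
Δz = y_seed budget·Δb = 4 × (2) = 8, so new z* = 1700 + 8 = 1708.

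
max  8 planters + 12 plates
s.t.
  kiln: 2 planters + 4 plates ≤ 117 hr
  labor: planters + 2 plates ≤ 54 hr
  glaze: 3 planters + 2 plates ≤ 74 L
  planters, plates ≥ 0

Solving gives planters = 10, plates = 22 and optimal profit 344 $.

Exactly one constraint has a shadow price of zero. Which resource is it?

kiln: 108/117 (slack 9)
labor: 54/54 (binding)
glaze: 74/74 (binding)
By complementary slackness, a constraint with positive slack has shadow price 0 → kiln.

kiln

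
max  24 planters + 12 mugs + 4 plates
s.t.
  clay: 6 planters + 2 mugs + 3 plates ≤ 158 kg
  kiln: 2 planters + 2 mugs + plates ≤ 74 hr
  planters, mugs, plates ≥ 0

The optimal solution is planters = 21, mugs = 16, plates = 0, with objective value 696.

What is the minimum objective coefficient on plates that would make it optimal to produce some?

12

Check each constraint at x*: clay 158/158 (tight); kiln 74/74 (tight).
The binding rows give the dual system: 6·y_clay + 2·y_kiln = 24 and 2·y_clay + 2·y_kiln = 12.
Solving: y_clay = 3, y_kiln = 3.
plates enters the basis when its profit ≥ yᵀa₃ = 3·3 + 3·1 = 12.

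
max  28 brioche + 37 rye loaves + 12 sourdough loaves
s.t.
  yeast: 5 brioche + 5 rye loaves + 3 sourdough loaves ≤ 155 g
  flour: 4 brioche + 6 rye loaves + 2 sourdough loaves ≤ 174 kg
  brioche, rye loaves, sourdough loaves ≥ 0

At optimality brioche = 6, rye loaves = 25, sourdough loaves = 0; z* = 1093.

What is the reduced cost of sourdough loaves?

At the optimum: yeast uses 155 of 155 (binding); flour uses 174 of 174 (binding).
From A_Bᵀ y = c: 5·y_yeast + 4·y_flour = 28; 5·y_yeast + 6·y_flour = 37.
Solving: y_yeast = 2, y_flour = 4.5.
Reduced cost of sourdough loaves: c₃ − yᵀa₃ = 12 − (2·3 + 4.5·2) = 12 − 15 = -3.

-3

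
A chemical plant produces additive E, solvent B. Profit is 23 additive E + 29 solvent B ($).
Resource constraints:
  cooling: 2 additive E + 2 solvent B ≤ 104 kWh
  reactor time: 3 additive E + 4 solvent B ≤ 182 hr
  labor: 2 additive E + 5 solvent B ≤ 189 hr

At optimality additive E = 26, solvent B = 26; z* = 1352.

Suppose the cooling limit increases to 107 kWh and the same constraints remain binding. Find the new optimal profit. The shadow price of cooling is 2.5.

Δb = 3, so new z* = 1352 + (2.5)·(3) = 1352 + 7.5 = 1359.5.

1359.5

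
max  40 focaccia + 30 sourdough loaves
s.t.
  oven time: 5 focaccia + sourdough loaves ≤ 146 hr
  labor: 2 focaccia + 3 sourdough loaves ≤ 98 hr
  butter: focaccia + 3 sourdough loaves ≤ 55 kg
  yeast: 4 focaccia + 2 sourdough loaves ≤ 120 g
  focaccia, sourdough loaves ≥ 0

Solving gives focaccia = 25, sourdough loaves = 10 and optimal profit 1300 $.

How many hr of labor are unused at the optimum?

labor used = 2·25 + 3·10 = 80; slack = 98 − 80 = 18.

18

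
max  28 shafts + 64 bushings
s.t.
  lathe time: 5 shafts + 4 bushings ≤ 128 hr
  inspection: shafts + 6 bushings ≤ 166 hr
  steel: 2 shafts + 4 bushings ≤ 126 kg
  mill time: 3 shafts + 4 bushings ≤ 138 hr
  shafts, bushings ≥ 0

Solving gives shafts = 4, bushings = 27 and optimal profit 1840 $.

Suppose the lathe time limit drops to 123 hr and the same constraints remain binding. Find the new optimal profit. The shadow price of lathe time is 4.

1820

Δb = -5, so new z* = 1840 + (4)·(-5) = 1840 − 20 = 1820.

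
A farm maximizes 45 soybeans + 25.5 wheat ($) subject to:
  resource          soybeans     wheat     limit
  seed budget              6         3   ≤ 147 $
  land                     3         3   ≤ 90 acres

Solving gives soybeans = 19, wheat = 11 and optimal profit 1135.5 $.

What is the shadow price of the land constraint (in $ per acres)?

2

Check each constraint at x*: seed budget 147/147 (tight); land 90/90 (tight).
The binding rows give the dual system: 6·y_seed budget + 3·y_land = 45 and 3·y_seed budget + 3·y_land = 25.5.
→ y_seed budget = 6.5 and y_land = 2.
Shadow price of land = 2.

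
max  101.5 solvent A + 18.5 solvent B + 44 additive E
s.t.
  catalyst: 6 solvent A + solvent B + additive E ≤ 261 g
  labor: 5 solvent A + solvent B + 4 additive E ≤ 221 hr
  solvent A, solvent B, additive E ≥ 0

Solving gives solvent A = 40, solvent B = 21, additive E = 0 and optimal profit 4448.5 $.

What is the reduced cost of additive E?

At the optimum: catalyst uses 261 of 261 (binding); labor uses 221 of 221 (binding).
The binding rows give the dual system: 6·y_catalyst + 5·y_labor = 101.5 and 1·y_catalyst + 1·y_labor = 18.5.
Solving: y_catalyst = 9, y_labor = 9.5.
Reduced cost of additive E: c₃ − yᵀa₃ = 44 − (9·1 + 9.5·4) = 44 − 47 = -3.

-3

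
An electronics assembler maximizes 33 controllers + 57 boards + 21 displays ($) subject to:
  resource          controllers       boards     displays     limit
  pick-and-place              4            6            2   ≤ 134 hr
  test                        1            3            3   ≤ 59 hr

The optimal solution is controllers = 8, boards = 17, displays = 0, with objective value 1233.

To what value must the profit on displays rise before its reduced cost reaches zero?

29

At the optimum: pick-and-place uses 134 of 134 (binding); test uses 59 of 59 (binding).
From A_Bᵀ y = c: 4·y_pick-and-place + 1·y_test = 33; 6·y_pick-and-place + 3·y_test = 57.
→ y_pick-and-place = 7 and y_test = 5.
displays enters the basis when its profit ≥ yᵀa₃ = 7·2 + 5·3 = 29.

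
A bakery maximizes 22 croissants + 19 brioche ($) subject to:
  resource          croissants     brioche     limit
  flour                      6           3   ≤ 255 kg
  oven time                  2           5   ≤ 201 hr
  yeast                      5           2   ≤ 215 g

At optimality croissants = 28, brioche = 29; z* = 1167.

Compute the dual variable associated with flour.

3

At the optimum: flour uses 255 of 255 (binding); oven time uses 201 of 201 (binding); yeast uses 198 of 215 (slack = 17).
Since yeast is not tight, its dual is 0.
The binding rows give the dual system: 6·y_flour + 2·y_oven time = 22 and 3·y_flour + 5·y_oven time = 19.
Solving: y_flour = 3, y_oven time = 2.
Shadow price of flour = 3.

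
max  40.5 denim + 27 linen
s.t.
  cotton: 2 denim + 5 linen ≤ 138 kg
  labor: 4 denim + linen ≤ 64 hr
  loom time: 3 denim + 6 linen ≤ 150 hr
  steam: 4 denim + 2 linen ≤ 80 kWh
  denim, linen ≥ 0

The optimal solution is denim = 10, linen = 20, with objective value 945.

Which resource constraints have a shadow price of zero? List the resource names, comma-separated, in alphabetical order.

cotton: 120/138 (slack 18)
labor: 60/64 (slack 4)
loom time: 150/150 (binding)
steam: 80/80 (binding)
By complementary slackness, a constraint with positive slack has shadow price 0 → cotton, labor.

cotton, labor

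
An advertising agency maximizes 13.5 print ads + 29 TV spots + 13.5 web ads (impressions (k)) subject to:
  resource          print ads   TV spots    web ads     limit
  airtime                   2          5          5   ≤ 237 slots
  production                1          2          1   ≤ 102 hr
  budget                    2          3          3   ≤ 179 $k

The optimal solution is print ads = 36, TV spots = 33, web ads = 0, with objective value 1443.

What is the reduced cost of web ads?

At the optimum: airtime uses 237 of 237 (binding); production uses 102 of 102 (binding); budget uses 171 of 179 (slack = 8).
Slack constraints have shadow price 0 (complementary slackness).
From A_Bᵀ y = c: 2·y_airtime + 1·y_production = 13.5; 5·y_airtime + 2·y_production = 29.
Solving: y_airtime = 2, y_production = 9.5.
Reduced cost of web ads: c₃ − yᵀa₃ = 13.5 − (2·5 + 9.5·1) = 13.5 − 19.5 = -6.

-6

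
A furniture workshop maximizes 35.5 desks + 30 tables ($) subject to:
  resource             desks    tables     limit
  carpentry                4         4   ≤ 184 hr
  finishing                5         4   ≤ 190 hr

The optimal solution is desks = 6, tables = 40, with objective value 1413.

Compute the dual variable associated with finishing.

Both carpentry and finishing are binding at x*.
The binding rows give the dual system: 4·y_carpentry + 5·y_finishing = 35.5 and 4·y_carpentry + 4·y_finishing = 30.
This yields shadow prices y_carpentry = 2, y_finishing = 5.5.
Shadow price of finishing = 5.5.

5.5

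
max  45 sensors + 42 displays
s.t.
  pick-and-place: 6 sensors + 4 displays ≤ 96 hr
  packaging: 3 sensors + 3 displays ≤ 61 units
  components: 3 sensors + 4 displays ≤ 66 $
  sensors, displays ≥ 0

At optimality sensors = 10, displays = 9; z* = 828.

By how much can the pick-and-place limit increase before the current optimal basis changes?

Binding constraints: pick-and-place, components. The basis is B = [[6,4],[3,4]] with det 12.
Per unit increase in pick-and-place, x* moves by d = (0.3333, -0.25).
The basis stays optimal until packaging becomes binding; allowable increase = 16 hr.

16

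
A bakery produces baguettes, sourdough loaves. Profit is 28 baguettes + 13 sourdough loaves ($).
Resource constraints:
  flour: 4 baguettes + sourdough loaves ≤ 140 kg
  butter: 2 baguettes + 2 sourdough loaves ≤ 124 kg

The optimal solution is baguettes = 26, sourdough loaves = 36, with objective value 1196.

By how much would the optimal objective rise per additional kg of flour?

5

Both flour and butter are binding at x*.
The binding rows give the dual system: 4·y_flour + 2·y_butter = 28 and 1·y_flour + 2·y_butter = 13.
→ y_flour = 5 and y_butter = 4.
Shadow price of flour = 5.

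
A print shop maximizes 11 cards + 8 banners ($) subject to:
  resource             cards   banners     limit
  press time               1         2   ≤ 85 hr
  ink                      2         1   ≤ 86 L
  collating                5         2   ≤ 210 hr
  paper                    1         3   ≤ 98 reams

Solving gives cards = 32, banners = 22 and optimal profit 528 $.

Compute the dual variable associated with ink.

At the optimum: press time uses 76 of 85 (slack = 9); ink uses 86 of 86 (binding); collating uses 204 of 210 (slack = 6); paper uses 98 of 98 (binding).
Slack constraints have shadow price 0 (complementary slackness).
Dual feasibility on the basic columns requires 2·y_ink + 1·y_paper = 11, 1·y_ink + 3·y_paper = 8.
→ y_ink = 5 and y_paper = 1.
Shadow price of ink = 5.

5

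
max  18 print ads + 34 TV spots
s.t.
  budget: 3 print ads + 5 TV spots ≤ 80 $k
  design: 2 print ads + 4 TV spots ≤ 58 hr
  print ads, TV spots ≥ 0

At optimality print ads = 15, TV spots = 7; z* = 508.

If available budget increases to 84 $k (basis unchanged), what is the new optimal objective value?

516

Check each constraint at x*: budget 80/80 (tight); design 58/58 (tight).
From A_Bᵀ y = c: 3·y_budget + 2·y_design = 18; 5·y_budget + 4·y_design = 34.
→ y_budget = 2 and y_design = 6.
Δz = y_budget·Δb = 2 × (4) = 8, so new z* = 508 + 8 = 516.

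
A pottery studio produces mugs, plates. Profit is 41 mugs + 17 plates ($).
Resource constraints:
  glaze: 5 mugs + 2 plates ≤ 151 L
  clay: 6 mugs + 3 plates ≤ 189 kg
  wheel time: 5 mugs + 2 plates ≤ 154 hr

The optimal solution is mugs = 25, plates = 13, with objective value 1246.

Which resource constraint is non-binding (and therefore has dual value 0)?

wheel time

glaze: 151/151 (binding)
clay: 189/189 (binding)
wheel time: 151/154 (slack 3)
By complementary slackness, a constraint with positive slack has shadow price 0 → wheel time.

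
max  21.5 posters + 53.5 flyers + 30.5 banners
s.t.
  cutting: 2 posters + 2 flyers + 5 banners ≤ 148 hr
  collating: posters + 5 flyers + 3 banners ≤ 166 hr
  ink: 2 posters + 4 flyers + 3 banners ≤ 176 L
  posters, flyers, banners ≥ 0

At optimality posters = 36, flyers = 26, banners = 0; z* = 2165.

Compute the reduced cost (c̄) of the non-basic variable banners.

At the optimum: cutting uses 124 of 148 (slack = 24); collating uses 166 of 166 (binding); ink uses 176 of 176 (binding).
Since cutting is not tight, its dual is 0.
The binding rows give the dual system: 1·y_collating + 2·y_ink = 21.5 and 5·y_collating + 4·y_ink = 53.5.
This yields shadow prices y_collating = 3.5, y_ink = 9.
Reduced cost of banners: c₃ − yᵀa₃ = 30.5 − (3.5·3 + 9·3) = 30.5 − 37.5 = -7.

-7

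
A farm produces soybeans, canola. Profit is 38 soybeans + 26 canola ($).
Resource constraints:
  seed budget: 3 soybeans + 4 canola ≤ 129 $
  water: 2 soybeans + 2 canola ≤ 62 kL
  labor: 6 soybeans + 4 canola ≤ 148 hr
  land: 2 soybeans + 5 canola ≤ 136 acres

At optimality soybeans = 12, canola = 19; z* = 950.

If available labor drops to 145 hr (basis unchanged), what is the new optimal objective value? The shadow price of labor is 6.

932

Δb = -3, so new z* = 950 + (6)·(-3) = 950 − 18 = 932.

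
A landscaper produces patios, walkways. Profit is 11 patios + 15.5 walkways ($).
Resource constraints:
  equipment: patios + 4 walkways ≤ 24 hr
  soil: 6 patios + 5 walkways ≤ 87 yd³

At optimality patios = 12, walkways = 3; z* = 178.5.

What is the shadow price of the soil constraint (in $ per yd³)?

Both equipment and soil are binding at x*.
From A_Bᵀ y = c: 1·y_equipment + 6·y_soil = 11; 4·y_equipment + 5·y_soil = 15.5.
→ y_equipment = 2 and y_soil = 1.5.
Shadow price of soil = 1.5.

1.5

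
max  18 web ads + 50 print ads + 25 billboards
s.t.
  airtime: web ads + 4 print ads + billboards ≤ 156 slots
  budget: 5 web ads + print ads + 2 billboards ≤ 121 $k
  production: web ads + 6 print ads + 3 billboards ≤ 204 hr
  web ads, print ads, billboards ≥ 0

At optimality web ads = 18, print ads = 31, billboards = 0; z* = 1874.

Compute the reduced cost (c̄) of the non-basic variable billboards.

Binding: budget and production. Non-binding: airtime (14 unused).
Slack constraints have shadow price 0 (complementary slackness).
Dual feasibility on the basic columns requires 5·y_budget + 1·y_production = 18, 1·y_budget + 6·y_production = 50.
→ y_budget = 2 and y_production = 8.
Reduced cost of billboards: c₃ − yᵀa₃ = 25 − (2·2 + 8·3) = 25 − 28 = -3.

-3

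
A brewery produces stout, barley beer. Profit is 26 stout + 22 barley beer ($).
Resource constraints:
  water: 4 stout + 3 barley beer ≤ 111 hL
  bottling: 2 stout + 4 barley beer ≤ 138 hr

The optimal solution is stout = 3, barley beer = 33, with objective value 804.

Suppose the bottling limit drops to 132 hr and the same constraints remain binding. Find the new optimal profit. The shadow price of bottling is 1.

Δb = -6, so new z* = 804 + (1)·(-6) = 804 − 6 = 798.

798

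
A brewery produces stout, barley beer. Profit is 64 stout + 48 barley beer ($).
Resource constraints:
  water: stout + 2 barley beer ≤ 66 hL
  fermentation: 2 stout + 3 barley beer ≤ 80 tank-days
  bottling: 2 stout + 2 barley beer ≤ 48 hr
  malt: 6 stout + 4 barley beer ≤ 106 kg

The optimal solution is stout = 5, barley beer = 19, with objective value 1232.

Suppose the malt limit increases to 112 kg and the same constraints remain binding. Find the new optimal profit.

1280

Check each constraint at x*: water 43/66 (slack 23); fermentation 67/80 (slack 13); bottling 48/48 (tight); malt 106/106 (tight).
Slack constraints have shadow price 0 (complementary slackness).
From A_Bᵀ y = c: 2·y_bottling + 6·y_malt = 64; 2·y_bottling + 4·y_malt = 48.
→ y_bottling = 8 and y_malt = 8.
Δz = y_malt·Δb = 8 × (6) = 48, so new z* = 1232 + 48 = 1280.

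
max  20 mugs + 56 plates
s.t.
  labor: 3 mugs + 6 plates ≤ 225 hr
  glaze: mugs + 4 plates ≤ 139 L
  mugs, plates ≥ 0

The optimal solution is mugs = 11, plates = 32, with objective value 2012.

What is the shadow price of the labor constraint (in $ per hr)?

At the optimum: labor uses 225 of 225 (binding); glaze uses 139 of 139 (binding).
From A_Bᵀ y = c: 3·y_labor + 1·y_glaze = 20; 6·y_labor + 4·y_glaze = 56.
→ y_labor = 4 and y_glaze = 8.
Shadow price of labor = 4.

4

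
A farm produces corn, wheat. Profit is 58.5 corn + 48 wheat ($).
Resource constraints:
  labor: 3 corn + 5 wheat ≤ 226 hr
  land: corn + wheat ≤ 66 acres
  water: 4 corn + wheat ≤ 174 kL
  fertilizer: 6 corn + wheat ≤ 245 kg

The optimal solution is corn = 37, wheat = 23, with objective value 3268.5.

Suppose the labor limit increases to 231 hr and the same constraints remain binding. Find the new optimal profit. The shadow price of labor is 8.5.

Δb = 5, so new z* = 3268.5 + (8.5)·(5) = 3268.5 + 42.5 = 3311.

3311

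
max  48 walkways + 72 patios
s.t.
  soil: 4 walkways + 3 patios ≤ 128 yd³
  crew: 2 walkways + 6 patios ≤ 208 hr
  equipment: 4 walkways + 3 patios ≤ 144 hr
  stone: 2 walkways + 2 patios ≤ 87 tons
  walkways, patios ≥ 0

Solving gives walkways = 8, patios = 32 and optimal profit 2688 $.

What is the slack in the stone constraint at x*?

stone used = 2·8 + 2·32 = 80; slack = 87 − 80 = 7.

7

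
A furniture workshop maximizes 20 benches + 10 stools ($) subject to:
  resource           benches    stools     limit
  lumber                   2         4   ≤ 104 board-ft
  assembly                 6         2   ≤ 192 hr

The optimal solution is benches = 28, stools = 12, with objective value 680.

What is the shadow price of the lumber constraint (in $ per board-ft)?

Both lumber and assembly are binding at x*.
From A_Bᵀ y = c: 2·y_lumber + 6·y_assembly = 20; 4·y_lumber + 2·y_assembly = 10.
This yields shadow prices y_lumber = 1, y_assembly = 3.
Shadow price of lumber = 1.

1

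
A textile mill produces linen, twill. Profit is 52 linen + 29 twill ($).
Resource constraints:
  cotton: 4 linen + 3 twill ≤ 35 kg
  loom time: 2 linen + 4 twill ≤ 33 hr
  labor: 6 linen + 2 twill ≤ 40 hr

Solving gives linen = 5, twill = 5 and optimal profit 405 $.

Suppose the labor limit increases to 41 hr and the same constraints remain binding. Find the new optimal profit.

409

At the optimum: cotton uses 35 of 35 (binding); loom time uses 30 of 33 (slack = 3); labor uses 40 of 40 (binding).
By complementary slackness, y = 0 for the non-binding constraint.
From A_Bᵀ y = c: 4·y_cotton + 6·y_labor = 52; 3·y_cotton + 2·y_labor = 29.
This yields shadow prices y_cotton = 7, y_labor = 4.
Δz = y_labor·Δb = 4 × (1) = 4, so new z* = 405 + 4 = 409.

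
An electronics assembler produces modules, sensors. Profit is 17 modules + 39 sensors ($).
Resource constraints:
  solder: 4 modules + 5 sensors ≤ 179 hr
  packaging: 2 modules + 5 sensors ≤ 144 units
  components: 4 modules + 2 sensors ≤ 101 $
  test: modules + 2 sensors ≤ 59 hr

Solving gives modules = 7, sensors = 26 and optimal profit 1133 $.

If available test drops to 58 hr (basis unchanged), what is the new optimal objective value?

Binding: packaging and test. Non-binding: solder (21 unused), components (21 unused).
Slack constraints have shadow price 0 (complementary slackness).
The binding rows give the dual system: 2·y_packaging + 1·y_test = 17 and 5·y_packaging + 2·y_test = 39.
This yields shadow prices y_packaging = 5, y_test = 7.
Δz = y_test·Δb = 7 × (-1) = -7, so new z* = 1133 − 7 = 1126.

1126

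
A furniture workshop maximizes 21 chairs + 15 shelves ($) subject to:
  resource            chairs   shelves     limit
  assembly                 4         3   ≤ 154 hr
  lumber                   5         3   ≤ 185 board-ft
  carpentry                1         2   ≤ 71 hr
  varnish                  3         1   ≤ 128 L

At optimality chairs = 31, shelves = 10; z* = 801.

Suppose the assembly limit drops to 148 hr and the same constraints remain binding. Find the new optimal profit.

777

Binding: assembly and lumber. Non-binding: carpentry (20 unused), varnish (25 unused).
Since carpentry, varnish are not tight, their duals are 0.
Dual feasibility on the basic columns requires 4·y_assembly + 5·y_lumber = 21, 3·y_assembly + 3·y_lumber = 15.
Solving: y_assembly = 4, y_lumber = 1.
Δz = y_assembly·Δb = 4 × (-6) = -24, so new z* = 801 − 24 = 777.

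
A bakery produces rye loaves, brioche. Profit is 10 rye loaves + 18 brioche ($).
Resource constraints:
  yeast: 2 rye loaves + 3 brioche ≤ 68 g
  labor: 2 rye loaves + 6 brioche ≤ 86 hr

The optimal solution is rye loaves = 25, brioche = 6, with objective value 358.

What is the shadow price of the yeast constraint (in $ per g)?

Both yeast and labor are binding at x*.
The binding rows give the dual system: 2·y_yeast + 2·y_labor = 10 and 3·y_yeast + 6·y_labor = 18.
Solving: y_yeast = 4, y_labor = 1.
Shadow price of yeast = 4.

4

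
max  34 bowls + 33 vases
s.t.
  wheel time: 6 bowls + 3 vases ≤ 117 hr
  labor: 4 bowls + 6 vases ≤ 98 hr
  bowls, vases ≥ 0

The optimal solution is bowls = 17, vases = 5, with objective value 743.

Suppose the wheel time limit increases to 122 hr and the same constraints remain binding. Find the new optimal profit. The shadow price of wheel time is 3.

758

Δb = 5, so new z* = 743 + (3)·(5) = 743 + 15 = 758.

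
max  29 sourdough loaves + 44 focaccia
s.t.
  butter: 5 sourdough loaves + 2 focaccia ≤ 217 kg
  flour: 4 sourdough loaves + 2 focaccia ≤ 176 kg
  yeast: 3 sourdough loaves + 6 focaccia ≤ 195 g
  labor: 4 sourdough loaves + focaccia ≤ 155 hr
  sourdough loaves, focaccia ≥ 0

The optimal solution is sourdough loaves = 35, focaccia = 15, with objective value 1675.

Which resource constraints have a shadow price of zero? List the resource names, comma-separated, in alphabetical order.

butter, flour

butter: 205/217 (slack 12)
flour: 170/176 (slack 6)
yeast: 195/195 (binding)
labor: 155/155 (binding)
By complementary slackness, a constraint with positive slack has shadow price 0 → butter, flour.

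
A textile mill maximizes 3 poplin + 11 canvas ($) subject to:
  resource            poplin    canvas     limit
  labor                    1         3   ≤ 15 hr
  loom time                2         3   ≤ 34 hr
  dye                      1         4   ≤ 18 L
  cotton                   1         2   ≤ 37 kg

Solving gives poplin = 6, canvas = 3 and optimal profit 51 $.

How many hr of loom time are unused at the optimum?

13

loom time used = 2·6 + 3·3 = 21; slack = 34 − 21 = 13.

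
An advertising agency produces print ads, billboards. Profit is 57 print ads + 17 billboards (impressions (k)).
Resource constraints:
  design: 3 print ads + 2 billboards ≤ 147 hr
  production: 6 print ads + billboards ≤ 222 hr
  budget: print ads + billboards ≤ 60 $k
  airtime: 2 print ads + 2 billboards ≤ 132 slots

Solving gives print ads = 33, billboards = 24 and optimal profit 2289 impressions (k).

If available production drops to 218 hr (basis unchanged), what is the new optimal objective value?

2261

Check each constraint at x*: design 147/147 (tight); production 222/222 (tight); budget 57/60 (slack 3); airtime 114/132 (slack 18).
Since budget, airtime are not tight, their duals are 0.
From A_Bᵀ y = c: 3·y_design + 6·y_production = 57; 2·y_design + 1·y_production = 17.
→ y_design = 5 and y_production = 7.
Δz = y_production·Δb = 7 × (-4) = -28, so new z* = 2289 − 28 = 2261.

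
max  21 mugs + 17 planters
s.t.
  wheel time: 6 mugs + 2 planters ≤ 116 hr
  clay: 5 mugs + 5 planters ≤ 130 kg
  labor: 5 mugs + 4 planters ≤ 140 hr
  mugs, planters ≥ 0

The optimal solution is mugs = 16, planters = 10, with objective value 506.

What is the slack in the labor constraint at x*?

20

labor used = 5·16 + 4·10 = 120; slack = 140 − 120 = 20.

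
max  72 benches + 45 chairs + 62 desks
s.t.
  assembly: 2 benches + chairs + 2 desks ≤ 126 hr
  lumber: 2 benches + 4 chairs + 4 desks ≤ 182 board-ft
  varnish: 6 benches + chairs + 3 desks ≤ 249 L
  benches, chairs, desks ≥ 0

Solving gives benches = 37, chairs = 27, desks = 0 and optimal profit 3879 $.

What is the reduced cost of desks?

-1

Check each constraint at x*: assembly 101/126 (slack 25); lumber 182/182 (tight); varnish 249/249 (tight).
Slack constraints have shadow price 0 (complementary slackness).
Dual feasibility on the basic columns requires 2·y_lumber + 6·y_varnish = 72, 4·y_lumber + 1·y_varnish = 45.
This yields shadow prices y_lumber = 9, y_varnish = 9.
Reduced cost of desks: c₃ − yᵀa₃ = 62 − (9·4 + 9·3) = 62 − 63 = -1.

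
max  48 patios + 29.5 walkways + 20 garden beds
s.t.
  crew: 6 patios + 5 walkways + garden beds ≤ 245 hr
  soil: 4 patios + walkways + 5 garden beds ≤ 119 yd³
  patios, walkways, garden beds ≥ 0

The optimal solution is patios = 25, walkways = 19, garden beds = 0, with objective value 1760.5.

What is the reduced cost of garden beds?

-7.5

At the optimum: crew uses 245 of 245 (binding); soil uses 119 of 119 (binding).
Dual feasibility on the basic columns requires 6·y_crew + 4·y_soil = 48, 5·y_crew + 1·y_soil = 29.5.
Solving: y_crew = 5, y_soil = 4.5.
Reduced cost of garden beds: c₃ − yᵀa₃ = 20 − (5·1 + 4.5·5) = 20 − 27.5 = -7.5.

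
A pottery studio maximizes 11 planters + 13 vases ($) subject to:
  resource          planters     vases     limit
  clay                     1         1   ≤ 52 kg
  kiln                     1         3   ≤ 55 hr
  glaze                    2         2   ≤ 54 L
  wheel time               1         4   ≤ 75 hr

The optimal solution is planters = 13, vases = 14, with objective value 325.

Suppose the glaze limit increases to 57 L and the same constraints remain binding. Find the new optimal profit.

At the optimum: clay uses 27 of 52 (slack = 25); kiln uses 55 of 55 (binding); glaze uses 54 of 54 (binding); wheel time uses 69 of 75 (slack = 6).
Slack constraints have shadow price 0 (complementary slackness).
From A_Bᵀ y = c: 1·y_kiln + 2·y_glaze = 11; 3·y_kiln + 2·y_glaze = 13.
→ y_kiln = 1 and y_glaze = 5.
Δz = y_glaze·Δb = 5 × (3) = 15, so new z* = 325 + 15 = 340.

340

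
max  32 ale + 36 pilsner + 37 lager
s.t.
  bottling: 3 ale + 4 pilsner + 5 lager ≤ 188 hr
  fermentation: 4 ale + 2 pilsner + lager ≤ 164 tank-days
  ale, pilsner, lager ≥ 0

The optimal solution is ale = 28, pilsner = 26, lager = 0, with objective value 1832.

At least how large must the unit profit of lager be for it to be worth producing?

42

At the optimum: bottling uses 188 of 188 (binding); fermentation uses 164 of 164 (binding).
The binding rows give the dual system: 3·y_bottling + 4·y_fermentation = 32 and 4·y_bottling + 2·y_fermentation = 36.
This yields shadow prices y_bottling = 8, y_fermentation = 2.
lager enters the basis when its profit ≥ yᵀa₃ = 8·5 + 2·1 = 42.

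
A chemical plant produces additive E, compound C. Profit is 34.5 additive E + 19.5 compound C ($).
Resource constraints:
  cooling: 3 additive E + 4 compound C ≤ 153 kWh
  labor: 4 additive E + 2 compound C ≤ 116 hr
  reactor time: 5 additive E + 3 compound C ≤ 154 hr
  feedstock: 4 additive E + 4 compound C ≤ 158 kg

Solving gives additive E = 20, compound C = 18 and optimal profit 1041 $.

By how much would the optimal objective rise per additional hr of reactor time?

4.5

Check each constraint at x*: cooling 132/153 (slack 21); labor 116/116 (tight); reactor time 154/154 (tight); feedstock 152/158 (slack 6).
Since cooling, feedstock are not tight, their duals are 0.
The binding rows give the dual system: 4·y_labor + 5·y_reactor time = 34.5 and 2·y_labor + 3·y_reactor time = 19.5.
→ y_labor = 3 and y_reactor time = 4.5.
Shadow price of reactor time = 4.5.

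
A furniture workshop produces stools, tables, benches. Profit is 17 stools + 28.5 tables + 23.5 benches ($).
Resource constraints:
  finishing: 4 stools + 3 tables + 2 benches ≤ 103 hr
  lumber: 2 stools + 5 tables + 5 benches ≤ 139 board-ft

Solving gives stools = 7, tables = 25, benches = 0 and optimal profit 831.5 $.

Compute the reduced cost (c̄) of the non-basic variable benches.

-3

Check each constraint at x*: finishing 103/103 (tight); lumber 139/139 (tight).
From A_Bᵀ y = c: 4·y_finishing + 2·y_lumber = 17; 3·y_finishing + 5·y_lumber = 28.5.
Solving: y_finishing = 2, y_lumber = 4.5.
Reduced cost of benches: c₃ − yᵀa₃ = 23.5 − (2·2 + 4.5·5) = 23.5 − 26.5 = -3.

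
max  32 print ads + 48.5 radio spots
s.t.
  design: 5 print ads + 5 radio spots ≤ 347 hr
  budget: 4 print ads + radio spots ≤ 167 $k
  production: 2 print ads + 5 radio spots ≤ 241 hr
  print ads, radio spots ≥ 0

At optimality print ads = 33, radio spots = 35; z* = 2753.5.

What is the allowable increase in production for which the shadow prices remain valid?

8.4

Binding constraints: budget, production. The basis is B = [[4,1],[2,5]] with det 18.
Per unit increase in production, x* moves by d = (-0.0556, 0.2222).
The basis stays optimal until design becomes binding; allowable increase = 8.4 hr.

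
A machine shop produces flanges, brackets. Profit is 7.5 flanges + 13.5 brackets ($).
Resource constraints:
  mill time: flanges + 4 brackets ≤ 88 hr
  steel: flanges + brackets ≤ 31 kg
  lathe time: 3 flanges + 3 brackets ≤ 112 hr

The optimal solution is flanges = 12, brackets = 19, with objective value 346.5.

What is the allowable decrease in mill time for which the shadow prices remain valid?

57

Binding constraints: mill time, steel. The basis is B = [[1,4],[1,1]] with det -3.
Per unit decrease in mill time, x* moves by d = (0.3333, -0.3333).
The basis stays optimal until brackets reaches 0; allowable decrease = 57 hr.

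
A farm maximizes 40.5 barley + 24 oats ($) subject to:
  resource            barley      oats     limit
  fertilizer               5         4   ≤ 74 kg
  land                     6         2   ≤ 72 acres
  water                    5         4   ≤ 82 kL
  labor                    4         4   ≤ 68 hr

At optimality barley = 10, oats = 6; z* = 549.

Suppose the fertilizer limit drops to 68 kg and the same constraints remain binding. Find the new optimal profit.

Binding: fertilizer and land. Non-binding: water (8 unused), labor (4 unused).
Slack constraints have shadow price 0 (complementary slackness).
Dual feasibility on the basic columns requires 5·y_fertilizer + 6·y_land = 40.5, 4·y_fertilizer + 2·y_land = 24.
This yields shadow prices y_fertilizer = 4.5, y_land = 3.
Δz = y_fertilizer·Δb = 4.5 × (-6) = -27, so new z* = 549 − 27 = 522.

522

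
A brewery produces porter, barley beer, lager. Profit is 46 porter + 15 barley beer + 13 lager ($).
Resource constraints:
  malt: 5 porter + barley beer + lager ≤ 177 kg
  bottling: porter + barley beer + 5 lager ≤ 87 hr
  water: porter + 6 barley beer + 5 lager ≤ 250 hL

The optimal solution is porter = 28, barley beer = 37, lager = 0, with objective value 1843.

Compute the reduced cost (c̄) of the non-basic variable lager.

-1

At the optimum: malt uses 177 of 177 (binding); bottling uses 65 of 87 (slack = 22); water uses 250 of 250 (binding).
By complementary slackness, y = 0 for the non-binding constraint.
The binding rows give the dual system: 5·y_malt + 1·y_water = 46 and 1·y_malt + 6·y_water = 15.
Solving: y_malt = 9, y_water = 1.
Reduced cost of lager: c₃ − yᵀa₃ = 13 − (9·1 + 1·5) = 13 − 14 = -1.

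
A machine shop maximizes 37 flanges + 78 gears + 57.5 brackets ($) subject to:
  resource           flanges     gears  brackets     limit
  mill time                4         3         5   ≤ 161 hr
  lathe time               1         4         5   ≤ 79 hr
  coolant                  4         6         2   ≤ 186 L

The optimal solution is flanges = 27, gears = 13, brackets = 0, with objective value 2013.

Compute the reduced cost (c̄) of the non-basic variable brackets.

-1.5

At the optimum: mill time uses 147 of 161 (slack = 14); lathe time uses 79 of 79 (binding); coolant uses 186 of 186 (binding).
Since mill time is not tight, its dual is 0.
The binding rows give the dual system: 1·y_lathe time + 4·y_coolant = 37 and 4·y_lathe time + 6·y_coolant = 78.
This yields shadow prices y_lathe time = 9, y_coolant = 7.
Reduced cost of brackets: c₃ − yᵀa₃ = 57.5 − (9·5 + 7·2) = 57.5 − 59 = -1.5.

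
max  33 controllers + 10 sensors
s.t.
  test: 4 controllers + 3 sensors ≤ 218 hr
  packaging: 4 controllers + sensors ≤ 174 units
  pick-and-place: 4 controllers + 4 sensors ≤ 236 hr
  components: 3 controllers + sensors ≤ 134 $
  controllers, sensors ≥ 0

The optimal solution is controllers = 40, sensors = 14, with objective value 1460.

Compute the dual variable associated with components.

Check each constraint at x*: test 202/218 (slack 16); packaging 174/174 (tight); pick-and-place 216/236 (slack 20); components 134/134 (tight).
Slack constraints have shadow price 0 (complementary slackness).
From A_Bᵀ y = c: 4·y_packaging + 3·y_components = 33; 1·y_packaging + 1·y_components = 10.
This yields shadow prices y_packaging = 3, y_components = 7.
Shadow price of components = 7.

7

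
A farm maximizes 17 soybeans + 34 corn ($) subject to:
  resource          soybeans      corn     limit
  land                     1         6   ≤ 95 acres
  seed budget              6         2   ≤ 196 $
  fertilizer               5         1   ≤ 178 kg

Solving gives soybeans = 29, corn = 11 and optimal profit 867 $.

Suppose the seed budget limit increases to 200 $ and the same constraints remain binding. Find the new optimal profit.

875

Check each constraint at x*: land 95/95 (tight); seed budget 196/196 (tight); fertilizer 156/178 (slack 22).
By complementary slackness, y = 0 for the non-binding constraint.
From A_Bᵀ y = c: 1·y_land + 6·y_seed budget = 17; 6·y_land + 2·y_seed budget = 34.
Solving: y_land = 5, y_seed budget = 2.
Δz = y_seed budget·Δb = 2 × (4) = 8, so new z* = 867 + 8 = 875.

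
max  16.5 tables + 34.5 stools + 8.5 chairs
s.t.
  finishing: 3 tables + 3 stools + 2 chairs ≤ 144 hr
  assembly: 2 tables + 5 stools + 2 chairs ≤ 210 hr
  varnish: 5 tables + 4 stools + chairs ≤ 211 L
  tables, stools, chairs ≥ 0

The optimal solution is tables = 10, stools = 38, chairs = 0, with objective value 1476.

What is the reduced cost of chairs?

Binding: finishing and assembly. Non-binding: varnish (9 unused).
Since varnish is not tight, its dual is 0.
The binding rows give the dual system: 3·y_finishing + 2·y_assembly = 16.5 and 3·y_finishing + 5·y_assembly = 34.5.
This yields shadow prices y_finishing = 1.5, y_assembly = 6.
Reduced cost of chairs: c₃ − yᵀa₃ = 8.5 − (1.5·2 + 6·2) = 8.5 − 15 = -6.5.

-6.5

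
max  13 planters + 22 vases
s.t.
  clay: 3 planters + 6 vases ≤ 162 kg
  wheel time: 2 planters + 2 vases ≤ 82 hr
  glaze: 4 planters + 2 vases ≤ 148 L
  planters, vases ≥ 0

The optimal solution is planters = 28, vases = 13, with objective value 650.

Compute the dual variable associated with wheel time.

2

Check each constraint at x*: clay 162/162 (tight); wheel time 82/82 (tight); glaze 138/148 (slack 10).
By complementary slackness, y = 0 for the non-binding constraint.
Dual feasibility on the basic columns requires 3·y_clay + 2·y_wheel time = 13, 6·y_clay + 2·y_wheel time = 22.
This yields shadow prices y_clay = 3, y_wheel time = 2.
Shadow price of wheel time = 2.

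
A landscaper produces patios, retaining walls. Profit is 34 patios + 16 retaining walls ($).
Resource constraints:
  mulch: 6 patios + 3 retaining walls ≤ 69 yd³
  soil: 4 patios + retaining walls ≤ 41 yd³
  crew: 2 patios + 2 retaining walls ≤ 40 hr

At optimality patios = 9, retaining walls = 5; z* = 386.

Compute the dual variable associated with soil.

1

Binding: mulch and soil. Non-binding: crew (12 unused).
Since crew is not tight, its dual is 0.
From A_Bᵀ y = c: 6·y_mulch + 4·y_soil = 34; 3·y_mulch + 1·y_soil = 16.
This yields shadow prices y_mulch = 5, y_soil = 1.
Shadow price of soil = 1.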